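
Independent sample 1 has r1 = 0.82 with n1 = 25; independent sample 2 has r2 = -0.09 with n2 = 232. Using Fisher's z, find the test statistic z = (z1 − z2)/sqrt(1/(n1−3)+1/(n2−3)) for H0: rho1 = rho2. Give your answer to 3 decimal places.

5.587

Fisher z-transforms: z1 = atanh(0.82) = 1.156817, z2 = atanh(-0.09) = -0.090244; difference d = 1.247061
Var(d) = 1/22 + 1/229 = 0.0454545 + 0.0043668 = 0.0498213
z = d/√Var(d) = 1.247061 / √0.0498213 = 1.247061 / 0.223207 = 5.587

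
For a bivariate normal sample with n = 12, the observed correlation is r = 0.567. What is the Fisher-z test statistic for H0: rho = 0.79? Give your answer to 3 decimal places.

-1.285

z_r = atanh(0.567) = 0.643090,  z_0 = atanh(0.79) = 1.071432
SE = 1/√(n−3) = 1/√9 = 0.333333
z = (z_r − z_0)/SE = (0.643090 − 1.071432) / 0.333333 = -0.428342 / 0.333333 = -1.285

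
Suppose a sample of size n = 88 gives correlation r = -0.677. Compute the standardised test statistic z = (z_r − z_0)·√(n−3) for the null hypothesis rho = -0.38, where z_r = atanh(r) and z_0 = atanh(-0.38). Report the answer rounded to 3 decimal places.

z_r = atanh(-0.677) = -0.823555,  z_0 = atanh(-0.38) = -0.400060
SE = 1/√(n−3) = 1/√85 = 0.108465
z = (z_r − z_0)/SE = (-0.823555 − (-0.400060)) / 0.108465 = -0.423495 / 0.108465 = -3.904

-3.904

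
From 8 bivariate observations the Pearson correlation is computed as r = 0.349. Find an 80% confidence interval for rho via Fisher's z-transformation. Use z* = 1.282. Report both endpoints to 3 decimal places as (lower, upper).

Fisher z: z_r = atanh(r) = ½·ln((1+0.349)/(1−0.349)) = 0.364305
SE(z) = 1/√(n−3) = 1/√5 = 0.447214
80% ⇒ z* = 1.282; margin = 1.282·0.447214 = 0.573328
CI on z-scale: (-0.209023, 0.937633)
Back-transform: tanh(-0.209023) = -0.206031, tanh(0.937633) = 0.734133

(-0.206, 0.734)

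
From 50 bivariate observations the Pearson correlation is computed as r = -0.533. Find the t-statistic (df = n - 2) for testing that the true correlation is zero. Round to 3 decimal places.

t = r·√(n−2) / √(1−r²) with r = -0.533, n = 50
  = -0.533·√48 / √(1 − 0.284089)
  = -0.533·6.928203 / 0.846115
  = -3.692732 / 0.846115 = -4.364

-4.364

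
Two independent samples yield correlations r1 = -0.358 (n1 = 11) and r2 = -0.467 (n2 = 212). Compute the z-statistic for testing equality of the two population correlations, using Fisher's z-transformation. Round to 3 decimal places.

0.365

z1 = atanh(-0.358) = -0.374590,  z2 = atanh(-0.467) = -0.506227
SE = √(1/(n1−3) + 1/(n2−3)) = √(1/8 + 1/209) = √(0.1250000 + 0.0047847) = √0.1297847 = 0.360256
z = (z1 − z2)/SE = (-0.374590 − (-0.506227)) / 0.360256 = 0.131637 / 0.360256 = 0.365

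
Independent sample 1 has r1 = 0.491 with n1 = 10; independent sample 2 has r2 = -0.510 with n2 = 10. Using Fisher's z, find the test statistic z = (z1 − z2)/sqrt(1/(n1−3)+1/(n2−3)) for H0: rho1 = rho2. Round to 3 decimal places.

2.058

Fisher z-transforms: z1 = atanh(0.491) = 0.537377, z2 = atanh(-0.510) = -0.562730; difference d = 1.100107
Var(d) = 1/7 + 1/7 = 0.1428571 + 0.1428571 = 0.2857142
z = d/√Var(d) = 1.100107 / √0.2857142 = 1.100107 / 0.534522 = 2.058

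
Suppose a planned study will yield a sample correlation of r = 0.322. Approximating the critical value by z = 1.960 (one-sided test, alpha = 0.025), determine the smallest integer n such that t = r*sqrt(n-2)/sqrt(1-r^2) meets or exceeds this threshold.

r√(n−2)/√(1−r²) ≥ 1.960  ⇔  n−2 ≥ (1.960)²·(1−r²)/r²
(1−r²)/r² = (1−0.103684)/0.103684 = 8.6447
n ≥ 2 + 3.8416·8.6447 = 2 + 33.2095 = 35.2095
⌈35.2095⌉ = 36

36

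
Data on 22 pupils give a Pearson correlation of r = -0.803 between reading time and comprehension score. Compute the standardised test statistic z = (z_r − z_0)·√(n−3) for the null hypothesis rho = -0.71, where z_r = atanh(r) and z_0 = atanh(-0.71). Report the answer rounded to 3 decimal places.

z_r = atanh(-0.803) = -1.107002,  z_0 = atanh(-0.71) = -0.887184
SE = 1/√(n−3) = 1/√19 = 0.229416
z = (z_r − z_0)/SE = (-1.107002 − (-0.887184)) / 0.229416 = -0.219818 / 0.229416 = -0.958

-0.958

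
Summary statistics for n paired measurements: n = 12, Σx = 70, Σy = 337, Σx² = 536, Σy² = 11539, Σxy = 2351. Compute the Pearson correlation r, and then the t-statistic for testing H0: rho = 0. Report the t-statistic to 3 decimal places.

S_xy = nΣxy − ΣxΣy = 12·2351 − 70·337 = 28212 − 23590 = 4622
S_xx = nΣx² − (Σx)² = 12·536 − 70² = 6432 − 4900 = 1532
S_yy = nΣy² − (Σy)² = 12·11539 − 337² = 138468 − 113569 = 24899
r = S_xy / √(S_xx·S_yy) = 4622 / √(1532·24899) = 4622 / √38145268 = 4622 / 6176.1856 = 0.7484
t = r·√(n−2)/√(1−r²) = 0.7484·√10 / √(1−0.560103) = 2.366649 / 0.663247 = 3.568

3.568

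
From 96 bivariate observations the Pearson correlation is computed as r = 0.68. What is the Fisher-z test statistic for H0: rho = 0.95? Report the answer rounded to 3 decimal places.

z_r = atanh(0.68) = 0.829114,  z_0 = atanh(0.95) = 1.831781
SE = 1/√(n−3) = 1/√93 = 0.103695
z = (z_r − z_0)/SE = (0.829114 − 1.831781) / 0.103695 = -1.002667 / 0.103695 = -9.669

-9.669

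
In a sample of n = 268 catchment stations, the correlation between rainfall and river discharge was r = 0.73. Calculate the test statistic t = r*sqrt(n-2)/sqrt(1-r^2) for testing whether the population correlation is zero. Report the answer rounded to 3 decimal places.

17.420

1 − r² = 1 − 0.5329 = 0.4671;  √(1−r²) = 0.683447
√(n−2) = √266 = 16.309506
t = r·√(n−2)/√(1−r²) = 0.73 · 16.309506 / 0.683447 = 17.420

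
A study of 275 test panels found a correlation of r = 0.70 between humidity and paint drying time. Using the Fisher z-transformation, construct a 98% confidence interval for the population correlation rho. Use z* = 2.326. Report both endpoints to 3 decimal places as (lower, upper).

Fisher z: z_r = atanh(r) = ½·ln((1+0.70)/(1−0.70)) = 0.867301
SE(z) = 1/√(n−3) = 1/√272 = 0.060634
98% ⇒ z* = 2.326; margin = 2.326·0.060634 = 0.141035
CI on z-scale: (0.726266, 1.008336)
Back-transform: tanh(0.726266) = 0.620776, tanh(1.008336) = 0.765073

(0.621, 0.765)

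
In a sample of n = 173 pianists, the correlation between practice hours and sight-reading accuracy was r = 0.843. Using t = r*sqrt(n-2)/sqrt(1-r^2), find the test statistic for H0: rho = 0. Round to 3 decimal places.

t = r·√(n−2) / √(1−r²) with r = 0.843, n = 173
  = 0.843·√171 / √(1 − 0.710649)
  = 0.843·13.076697 / 0.537914
  = 11.023656 / 0.537914 = 20.493

20.493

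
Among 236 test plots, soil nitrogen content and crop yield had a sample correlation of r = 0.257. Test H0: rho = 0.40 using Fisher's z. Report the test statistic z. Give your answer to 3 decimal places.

-2.454

Fisher z: atanh(0.257) = 0.262894, atanh(0.40) = 0.423649
z = (z_r − z_0)·√(n−3) = (0.262894 − 0.423649)·√233 = -0.160755 · 15.264338 = -2.454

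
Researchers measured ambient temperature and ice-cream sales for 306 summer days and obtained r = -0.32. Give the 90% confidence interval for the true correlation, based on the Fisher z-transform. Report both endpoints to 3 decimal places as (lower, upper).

(-0.402, -0.233)

z_r = atanh(-0.32) = -0.331647;  SE = 1/√(n−3) = 1/√303 = 0.057448
z-limits: -0.331647 ± 1.645·0.057448 = -0.331647 ± 0.094502 = [-0.426149, -0.237145]
ρ-limits: (tanh -0.426149, tanh -0.237145) = (-0.402, -0.233)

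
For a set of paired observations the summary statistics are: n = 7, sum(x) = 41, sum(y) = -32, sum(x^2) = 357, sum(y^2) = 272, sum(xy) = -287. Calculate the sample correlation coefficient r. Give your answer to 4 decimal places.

-0.8215

Numerator: nΣxy − (Σx)(Σy) = 7·(-287) − (41)(-32) = -697
Denominator: √[(nΣx²−(Σx)²)(nΣy²−(Σy)²)]
  nΣx²−(Σx)² = 7·357 − 1681 = 818;  nΣy²−(Σy)² = 7·272 − 1024 = 880
  √(818·880) = √719840 = 848.4339
r = -697 / 848.4339 = -0.8215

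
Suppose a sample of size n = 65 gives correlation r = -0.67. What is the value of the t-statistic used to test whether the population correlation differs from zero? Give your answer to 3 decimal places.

-7.164

t = r·√(n−2) / √(1−r²) with r = -0.67, n = 65
  = -0.67·√63 / √(1 − 0.4489)
  = -0.67·7.937254 / 0.742361
  = -5.317960 / 0.742361 = -7.164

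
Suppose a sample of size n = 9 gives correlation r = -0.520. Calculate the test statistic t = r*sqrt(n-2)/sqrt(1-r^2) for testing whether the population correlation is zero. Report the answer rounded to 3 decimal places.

1 − r² = 1 − 0.270400 = 0.729600;  √(1−r²) = 0.854166
√(n−2) = √7 = 2.645751
t = r·√(n−2)/√(1−r²) = -0.520 · 2.645751 / 0.854166 = -1.611

-1.611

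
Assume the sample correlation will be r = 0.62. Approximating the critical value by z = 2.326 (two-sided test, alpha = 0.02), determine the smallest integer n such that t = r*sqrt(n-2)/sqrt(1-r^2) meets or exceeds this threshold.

Need r·√(n−2)/√(1−r²) ≥ 2.326
√(n−2) ≥ 2.326·√(1−0.3844) / 0.62 = 2.326·0.784602 / 0.62 = 2.9435
n−2 ≥ 8.6642  ⇒  n ≥ 10.6642
Smallest integer n = 11

11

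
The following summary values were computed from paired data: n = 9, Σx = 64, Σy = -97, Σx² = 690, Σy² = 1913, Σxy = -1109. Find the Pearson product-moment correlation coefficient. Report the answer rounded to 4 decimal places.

-0.9287

Numerator: nΣxy − (Σx)(Σy) = 9·(-1109) − (64)(-97) = -3773
Denominator: √[(nΣx²−(Σx)²)(nΣy²−(Σy)²)]
  nΣx²−(Σx)² = 9·690 − 4096 = 2114;  nΣy²−(Σy)² = 9·1913 − 9409 = 7808
  √(2114·7808) = √16506112 = 4062.7715
r = -3773 / 4062.7715 = -0.9287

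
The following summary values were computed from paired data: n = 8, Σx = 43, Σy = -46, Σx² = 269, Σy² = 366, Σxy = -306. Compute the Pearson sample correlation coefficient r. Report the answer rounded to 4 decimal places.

Numerator: nΣxy − (Σx)(Σy) = 8·(-306) − (43)(-46) = -470
Denominator: √[(nΣx²−(Σx)²)(nΣy²−(Σy)²)]
  nΣx²−(Σx)² = 8·269 − 1849 = 303;  nΣy²−(Σy)² = 8·366 − 2116 = 812
  √(303·812) = √246036 = 496.0202
r = -470 / 496.0202 = -0.9475

-0.9475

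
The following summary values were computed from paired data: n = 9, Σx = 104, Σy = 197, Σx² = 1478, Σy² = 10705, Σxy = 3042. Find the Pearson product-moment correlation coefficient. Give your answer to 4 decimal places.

S_xy = nΣxy − ΣxΣy = 9·3042 − 104·197 = 27378 − 20488 = 6890
S_xx = nΣx² − (Σx)² = 9·1478 − 104² = 13302 − 10816 = 2486
S_yy = nΣy² − (Σy)² = 9·10705 − 197² = 96345 − 38809 = 57536
r = S_xy / √(S_xx·S_yy) = 6890 / √(2486·57536) = 6890 / √143034496 = 6890 / 11959.7030 = 0.5761

0.5761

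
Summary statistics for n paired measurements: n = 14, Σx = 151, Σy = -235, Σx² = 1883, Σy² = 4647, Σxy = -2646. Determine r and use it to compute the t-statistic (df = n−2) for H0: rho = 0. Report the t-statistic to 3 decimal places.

-0.946

S_xy = nΣxy − ΣxΣy = 14·(-2646) − 151·(-235) = -37044 − (-35485) = -1559
S_xx = nΣx² − (Σx)² = 14·1883 − 151² = 26362 − 22801 = 3561
S_yy = nΣy² − (Σy)² = 14·4647 − (-235)² = 65058 − 55225 = 9833
r = S_xy / √(S_xx·S_yy) = -1559 / √(3561·9833) = -1559 / √35015313 = -1559 / 5917.3738 = -0.2635
t = r·√(n−2)/√(1−r²) = -0.2635·√12 / √(1−0.069432) = -0.912791 / 0.964660 = -0.946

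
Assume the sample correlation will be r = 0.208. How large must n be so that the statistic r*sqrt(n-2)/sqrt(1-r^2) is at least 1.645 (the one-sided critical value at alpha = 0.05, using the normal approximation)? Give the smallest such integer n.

r√(n−2)/√(1−r²) ≥ 1.645  ⇔  n−2 ≥ (1.645)²·(1−r²)/r²
(1−r²)/r² = (1−0.043264)/0.043264 = 22.1139
n ≥ 2 + 2.706025·22.1139 = 2 + 59.8408 = 61.8408
⌈61.8408⌉ = 62

62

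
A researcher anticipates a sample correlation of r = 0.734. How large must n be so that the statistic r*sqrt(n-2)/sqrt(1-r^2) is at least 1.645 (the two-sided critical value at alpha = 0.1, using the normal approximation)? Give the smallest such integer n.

r√(n−2)/√(1−r²) ≥ 1.645  ⇔  n−2 ≥ (1.645)²·(1−r²)/r²
(1−r²)/r² = (1−0.538756)/0.538756 = 0.8561
n ≥ 2 + 2.706025·0.8561 = 2 + 2.3166 = 4.3166
⌈4.3166⌉ = 5

5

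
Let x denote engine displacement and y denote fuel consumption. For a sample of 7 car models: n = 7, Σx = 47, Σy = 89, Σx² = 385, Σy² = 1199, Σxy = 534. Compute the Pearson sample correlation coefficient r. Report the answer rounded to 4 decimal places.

S_xy = nΣxy − ΣxΣy = 7·534 − 47·89 = 3738 − 4183 = -445
S_xx = nΣx² − (Σx)² = 7·385 − 47² = 2695 − 2209 = 486
S_yy = nΣy² − (Σy)² = 7·1199 − 89² = 8393 − 7921 = 472
r = S_xy / √(S_xx·S_yy) = -445 / √(486·472) = -445 / √229392 = -445 / 478.9488 = -0.9291

-0.9291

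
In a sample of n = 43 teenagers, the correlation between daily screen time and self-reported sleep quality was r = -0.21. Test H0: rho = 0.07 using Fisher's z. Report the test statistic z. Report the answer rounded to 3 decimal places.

z_r = atanh(-0.21) = -0.213171,  z_0 = atanh(0.07) = 0.070115
SE = 1/√(n−3) = 1/√40 = 0.158114
z = (z_r − z_0)/SE = (-0.213171 − 0.070115) / 0.158114 = -0.283286 / 0.158114 = -1.792

-1.792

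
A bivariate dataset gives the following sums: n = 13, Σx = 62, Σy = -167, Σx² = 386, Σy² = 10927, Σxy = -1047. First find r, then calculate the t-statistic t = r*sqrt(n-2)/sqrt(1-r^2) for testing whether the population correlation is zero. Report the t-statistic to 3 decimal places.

-0.972

S_xy = nΣxy − ΣxΣy = 13·(-1047) − 62·(-167) = -13611 − (-10354) = -3257
S_xx = nΣx² − (Σx)² = 13·386 − 62² = 5018 − 3844 = 1174
S_yy = nΣy² − (Σy)² = 13·10927 − (-167)² = 142051 − 27889 = 114162
r = S_xy / √(S_xx·S_yy) = -3257 / √(1174·114162) = -3257 / √134026188 = -3257 / 11576.9680 = -0.2813
t = r·√(n−2)/√(1−r²) = -0.2813·√11 / √(1−0.079130) = -0.932967 / 0.959620 = -0.972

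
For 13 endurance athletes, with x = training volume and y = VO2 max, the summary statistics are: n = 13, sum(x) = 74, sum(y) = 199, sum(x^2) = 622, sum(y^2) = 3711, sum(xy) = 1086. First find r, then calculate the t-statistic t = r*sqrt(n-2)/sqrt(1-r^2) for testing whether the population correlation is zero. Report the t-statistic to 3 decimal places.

Numerator: nΣxy − (Σx)(Σy) = 13·1086 − (74)(199) = -608
Denominator: √[(nΣx²−(Σx)²)(nΣy²−(Σy)²)]
  nΣx²−(Σx)² = 13·622 − 5476 = 2610;  nΣy²−(Σy)² = 13·3711 − 39601 = 8642
  √(2610·8642) = √22555620 = 4749.2757
r = -608 / 4749.2757 = -0.1280
t = r·√(n−2)/√(1−r²) = -0.1280·√11 / √(1−0.016384) = -0.424528 / 0.991774 = -0.428

-0.428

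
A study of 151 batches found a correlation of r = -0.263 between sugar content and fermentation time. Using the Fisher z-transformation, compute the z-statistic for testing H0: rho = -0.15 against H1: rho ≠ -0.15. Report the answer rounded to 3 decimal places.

Fisher z: atanh(-0.263) = -0.269329, atanh(-0.15) = -0.151140
z = (z_r − z_0)·√(n−3) = (-0.269329 − (-0.151140))·√148 = -0.118189 · 12.165525 = -1.438

-1.438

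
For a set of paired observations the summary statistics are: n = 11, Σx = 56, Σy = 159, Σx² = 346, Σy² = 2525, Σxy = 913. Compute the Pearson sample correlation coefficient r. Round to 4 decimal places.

S_xy = nΣxy − ΣxΣy = 11·913 − 56·159 = 10043 − 8904 = 1139
S_xx = nΣx² − (Σx)² = 11·346 − 56² = 3806 − 3136 = 670
S_yy = nΣy² − (Σy)² = 11·2525 − 159² = 27775 − 25281 = 2494
r = S_xy / √(S_xx·S_yy) = 1139 / √(670·2494) = 1139 / √1670980 = 1139 / 1292.6639 = 0.8811

0.8811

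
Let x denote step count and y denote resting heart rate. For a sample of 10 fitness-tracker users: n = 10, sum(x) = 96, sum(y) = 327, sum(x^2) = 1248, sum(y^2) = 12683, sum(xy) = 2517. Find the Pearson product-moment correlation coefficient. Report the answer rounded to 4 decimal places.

-0.7720

S_xy = nΣxy − ΣxΣy = 10·2517 − 96·327 = 25170 − 31392 = -6222
S_xx = nΣx² − (Σx)² = 10·1248 − 96² = 12480 − 9216 = 3264
S_yy = nΣy² − (Σy)² = 10·12683 − 327² = 126830 − 106929 = 19901
r = S_xy / √(S_xx·S_yy) = -6222 / √(3264·19901) = -6222 / √64956864 = -6222 / 8059.5821 = -0.7720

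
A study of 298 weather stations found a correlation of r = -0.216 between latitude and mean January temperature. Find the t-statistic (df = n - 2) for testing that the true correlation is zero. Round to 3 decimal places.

t = r·√(n−2) / √(1−r²) with r = -0.216, n = 298
  = -0.216·√296 / √(1 − 0.046656)
  = -0.216·17.204651 / 0.976393
  = -3.716205 / 0.976393 = -3.806

-3.806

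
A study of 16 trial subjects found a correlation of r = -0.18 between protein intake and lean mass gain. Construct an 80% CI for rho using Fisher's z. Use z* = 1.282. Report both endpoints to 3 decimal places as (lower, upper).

(-0.491, 0.172)

z_r = atanh(-0.18) = -0.181983;  SE = 1/√(n−3) = 1/√13 = 0.277350
z-limits: -0.181983 ± 1.282·0.277350 = -0.181983 ± 0.355563 = [-0.537546, 0.173580]
ρ-limits: (tanh -0.537546, tanh 0.173580) = (-0.491, 0.172)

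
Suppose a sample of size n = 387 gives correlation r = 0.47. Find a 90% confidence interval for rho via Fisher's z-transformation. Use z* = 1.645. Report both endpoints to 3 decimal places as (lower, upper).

(0.402, 0.533)

Fisher z: z_r = atanh(r) = ½·ln((1+0.47)/(1−0.47)) = 0.510070
SE(z) = 1/√(n−3) = 1/√384 = 0.051031
90% ⇒ z* = 1.645; margin = 1.645·0.051031 = 0.083946
CI on z-scale: (0.426124, 0.594016)
Back-transform: tanh(0.426124) = 0.402077, tanh(0.594016) = 0.532778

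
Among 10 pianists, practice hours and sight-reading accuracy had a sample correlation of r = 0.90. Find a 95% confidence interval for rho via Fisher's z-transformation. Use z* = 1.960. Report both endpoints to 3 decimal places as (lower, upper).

Fisher z: z_r = atanh(r) = ½·ln((1+0.90)/(1−0.90)) = 1.472219
SE(z) = 1/√(n−3) = 1/√7 = 0.377964
95% ⇒ z* = 1.960; margin = 1.960·0.377964 = 0.740809
CI on z-scale: (0.731410, 2.213028)
Back-transform: tanh(0.731410) = 0.623927, tanh(2.213028) = 0.976360

(0.624, 0.976)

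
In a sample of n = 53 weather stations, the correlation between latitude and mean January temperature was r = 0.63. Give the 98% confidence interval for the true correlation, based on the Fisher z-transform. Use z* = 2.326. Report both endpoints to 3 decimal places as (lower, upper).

(0.391, 0.790)

Fisher z: z_r = atanh(r) = ½·ln((1+0.63)/(1−0.63)) = 0.741416
SE(z) = 1/√(n−3) = 1/√50 = 0.141421
98% ⇒ z* = 2.326; margin = 2.326·0.141421 = 0.328945
CI on z-scale: (0.412471, 1.070361)
Back-transform: tanh(0.412471) = 0.390569, tanh(1.070361) = 0.789597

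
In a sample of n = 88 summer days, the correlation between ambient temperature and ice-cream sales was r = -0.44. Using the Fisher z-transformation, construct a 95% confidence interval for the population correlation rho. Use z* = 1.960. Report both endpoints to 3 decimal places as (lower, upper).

Fisher z: z_r = atanh(r) = ½·ln((1+(-0.44))/(1−(-0.44))) = -0.472231
SE(z) = 1/√(n−3) = 1/√85 = 0.108465
95% ⇒ z* = 1.960; margin = 1.960·0.108465 = 0.212591
CI on z-scale: (-0.684822, -0.259640)
Back-transform: tanh(-0.684822) = -0.594645, tanh(-0.259640) = -0.253959

(-0.595, -0.254)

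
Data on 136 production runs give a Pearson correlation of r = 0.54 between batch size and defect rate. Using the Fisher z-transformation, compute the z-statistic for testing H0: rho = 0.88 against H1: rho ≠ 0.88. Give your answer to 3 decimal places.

-8.899

Fisher z: atanh(0.54) = 0.604156, atanh(0.88) = 1.375768
z = (z_r − z_0)·√(n−3) = (0.604156 − 1.375768)·√133 = -0.771612 · 11.532563 = -8.899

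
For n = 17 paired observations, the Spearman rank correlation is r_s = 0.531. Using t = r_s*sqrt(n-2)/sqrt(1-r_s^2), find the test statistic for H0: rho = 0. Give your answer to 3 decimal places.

2.427

1 − r_s² = 1 − 0.281961 = 0.718039;  √(1−r_s²) = 0.847372
√(n−2) = √15 = 3.872983
t = r_s·√(n−2)/√(1−r_s²) = 0.531 · 3.872983 / 0.847372 = 2.427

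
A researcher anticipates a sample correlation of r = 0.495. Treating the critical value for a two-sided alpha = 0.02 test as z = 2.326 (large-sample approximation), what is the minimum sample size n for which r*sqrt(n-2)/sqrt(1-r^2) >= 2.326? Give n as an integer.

Need r·√(n−2)/√(1−r²) ≥ 2.326
√(n−2) ≥ 2.326·√(1−0.245025) / 0.495 = 2.326·0.868893 / 0.495 = 4.0829
n−2 ≥ 16.6701  ⇒  n ≥ 18.6701
Smallest integer n = 19

19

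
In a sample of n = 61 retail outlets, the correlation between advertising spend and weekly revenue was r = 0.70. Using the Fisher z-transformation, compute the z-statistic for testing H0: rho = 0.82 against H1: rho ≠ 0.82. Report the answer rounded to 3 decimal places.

-2.205

Fisher z: atanh(0.70) = 0.867301, atanh(0.82) = 1.156817
z = (z_r − z_0)·√(n−3) = (0.867301 − 1.156817)·√58 = -0.289516 · 7.615773 = -2.205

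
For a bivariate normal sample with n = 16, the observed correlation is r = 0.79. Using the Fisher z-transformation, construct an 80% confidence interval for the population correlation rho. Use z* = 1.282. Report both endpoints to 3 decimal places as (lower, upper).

Fisher z: z_r = atanh(r) = ½·ln((1+0.79)/(1−0.79)) = 1.071432
SE(z) = 1/√(n−3) = 1/√13 = 0.277350
80% ⇒ z* = 1.282; margin = 1.282·0.277350 = 0.355563
CI on z-scale: (0.715869, 1.426995)
Back-transform: tanh(0.715869) = 0.614344, tanh(1.426995) = 0.891049

(0.614, 0.891)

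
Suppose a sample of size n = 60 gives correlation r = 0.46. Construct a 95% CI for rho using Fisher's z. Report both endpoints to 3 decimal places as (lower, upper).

(0.233, 0.639)

z_r = atanh(0.46) = 0.497311;  SE = 1/√(n−3) = 1/√57 = 0.132453
z-limits: 0.497311 ± 1.960·0.132453 = 0.497311 ± 0.259608 = [0.237703, 0.756919]
ρ-limits: (tanh 0.237703, tanh 0.756919) = (0.233, 0.639)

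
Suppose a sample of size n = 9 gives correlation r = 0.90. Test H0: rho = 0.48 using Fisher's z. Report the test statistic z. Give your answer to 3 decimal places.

2.325

z_r = atanh(0.90) = 1.472219,  z_0 = atanh(0.48) = 0.522984
SE = 1/√(n−3) = 1/√6 = 0.408248
z = (z_r − z_0)/SE = (1.472219 − 0.522984) / 0.408248 = 0.949235 / 0.408248 = 2.325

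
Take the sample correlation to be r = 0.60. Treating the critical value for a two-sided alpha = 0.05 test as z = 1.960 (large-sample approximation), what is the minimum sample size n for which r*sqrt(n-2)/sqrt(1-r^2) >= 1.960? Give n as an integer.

Need r·√(n−2)/√(1−r²) ≥ 1.960
√(n−2) ≥ 1.960·√(1−0.3600) / 0.60 = 1.960·0.800000 / 0.60 = 2.6133
n−2 ≥ 6.8293  ⇒  n ≥ 8.8293
Smallest integer n = 9

9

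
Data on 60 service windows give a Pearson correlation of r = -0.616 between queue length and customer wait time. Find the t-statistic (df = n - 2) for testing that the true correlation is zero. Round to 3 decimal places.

-5.955

t = r·√(n−2) / √(1−r²) with r = -0.616, n = 60
  = -0.616·√58 / √(1 − 0.379456)
  = -0.616·7.615773 / 0.787746
  = -4.691316 / 0.787746 = -5.955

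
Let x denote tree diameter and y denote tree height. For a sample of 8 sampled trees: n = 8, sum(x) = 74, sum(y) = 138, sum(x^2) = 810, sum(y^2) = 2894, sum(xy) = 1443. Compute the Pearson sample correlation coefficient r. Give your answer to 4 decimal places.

Numerator: nΣxy − (Σx)(Σy) = 8·1443 − (74)(138) = 1332
Denominator: √[(nΣx²−(Σx)²)(nΣy²−(Σy)²)]
  nΣx²−(Σx)² = 8·810 − 5476 = 1004;  nΣy²−(Σy)² = 8·2894 − 19044 = 4108
  √(1004·4108) = √4124432 = 2030.8698
r = 1332 / 2030.8698 = 0.6559

0.6559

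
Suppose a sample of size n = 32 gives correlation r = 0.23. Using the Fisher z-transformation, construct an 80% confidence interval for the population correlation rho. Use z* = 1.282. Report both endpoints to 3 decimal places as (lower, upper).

(-0.004, 0.440)

Fisher z: z_r = atanh(r) = ½·ln((1+0.23)/(1−0.23)) = 0.234189
SE(z) = 1/√(n−3) = 1/√29 = 0.185695
80% ⇒ z* = 1.282; margin = 1.282·0.185695 = 0.238061
CI on z-scale: (-0.003872, 0.472250)
Back-transform: tanh(-0.003872) = -0.003872, tanh(0.472250) = 0.440015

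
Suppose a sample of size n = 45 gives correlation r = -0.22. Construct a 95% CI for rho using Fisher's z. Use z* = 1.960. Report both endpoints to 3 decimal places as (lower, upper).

(-0.482, 0.079)

z_r = atanh(-0.22) = -0.223656;  SE = 1/√(n−3) = 1/√42 = 0.154303
z-limits: -0.223656 ± 1.960·0.154303 = -0.223656 ± 0.302434 = [-0.526090, 0.078778]
ρ-limits: (tanh -0.526090, tanh 0.078778) = (-0.482, 0.079)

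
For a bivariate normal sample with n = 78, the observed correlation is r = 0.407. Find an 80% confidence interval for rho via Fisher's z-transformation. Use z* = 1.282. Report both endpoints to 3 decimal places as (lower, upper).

z_r = atanh(0.407) = 0.432010;  SE = 1/√(n−3) = 1/√75 = 0.115470
z-limits: 0.432010 ± 1.282·0.115470 = 0.432010 ± 0.148033 = [0.283977, 0.580043]
ρ-limits: (tanh 0.283977, tanh 0.580043) = (0.277, 0.523)

(0.277, 0.523)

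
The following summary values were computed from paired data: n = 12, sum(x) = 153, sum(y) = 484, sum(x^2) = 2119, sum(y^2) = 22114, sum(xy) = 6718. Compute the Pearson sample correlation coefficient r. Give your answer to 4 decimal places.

Numerator: nΣxy − (Σx)(Σy) = 12·6718 − (153)(484) = 6564
Denominator: √[(nΣx²−(Σx)²)(nΣy²−(Σy)²)]
  nΣx²−(Σx)² = 12·2119 − 23409 = 2019;  nΣy²−(Σy)² = 12·22114 − 234256 = 31112
  √(2019·31112) = √62815128 = 7925.5995
r = 6564 / 7925.5995 = 0.8282

0.8282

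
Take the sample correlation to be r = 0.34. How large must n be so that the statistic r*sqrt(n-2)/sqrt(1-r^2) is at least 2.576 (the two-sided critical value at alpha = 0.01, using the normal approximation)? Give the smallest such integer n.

r√(n−2)/√(1−r²) ≥ 2.576  ⇔  n−2 ≥ (2.576)²·(1−r²)/r²
(1−r²)/r² = (1−0.1156)/0.1156 = 7.6505
n ≥ 2 + 6.635776·7.6505 = 2 + 50.7670 = 52.7670
⌈52.7670⌉ = 53

53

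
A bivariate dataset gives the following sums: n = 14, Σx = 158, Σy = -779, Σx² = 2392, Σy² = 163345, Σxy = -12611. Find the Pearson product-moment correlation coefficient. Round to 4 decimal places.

-0.4468

Numerator: nΣxy − (Σx)(Σy) = 14·(-12611) − (158)(-779) = -53472
Denominator: √[(nΣx²−(Σx)²)(nΣy²−(Σy)²)]
  nΣx²−(Σx)² = 14·2392 − 24964 = 8524;  nΣy²−(Σy)² = 14·163345 − 606841 = 1679989
  √(8524·1679989) = √14320226236 = 119667.1477
r = -53472 / 119667.1477 = -0.4468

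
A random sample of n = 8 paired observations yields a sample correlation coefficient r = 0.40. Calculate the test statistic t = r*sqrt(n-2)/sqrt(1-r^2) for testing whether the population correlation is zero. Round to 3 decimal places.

1.069

1 − r² = 1 − 0.1600 = 0.8400;  √(1−r²) = 0.916515
√(n−2) = √6 = 2.449490
t = r·√(n−2)/√(1−r²) = 0.40 · 2.449490 / 0.916515 = 1.069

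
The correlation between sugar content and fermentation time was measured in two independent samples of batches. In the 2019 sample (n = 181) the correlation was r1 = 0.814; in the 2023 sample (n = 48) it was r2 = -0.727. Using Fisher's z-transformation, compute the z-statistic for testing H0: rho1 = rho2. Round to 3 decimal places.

12.353

Fisher z-transforms: z1 = atanh(0.814) = 1.138771, z2 = atanh(-0.727) = -0.922335; difference d = 2.061106
Var(d) = 1/178 + 1/45 = 0.0056180 + 0.0222222 = 0.0278402
z = d/√Var(d) = 2.061106 / √0.0278402 = 2.061106 / 0.166854 = 12.353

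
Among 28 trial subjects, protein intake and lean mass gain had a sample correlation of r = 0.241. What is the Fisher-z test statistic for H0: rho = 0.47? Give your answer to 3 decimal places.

z_r = atanh(0.241) = 0.245836,  z_0 = atanh(0.47) = 0.510070
SE = 1/√(n−3) = 1/√25 = 0.200000
z = (z_r − z_0)/SE = (0.245836 − 0.510070) / 0.200000 = -0.264234 / 0.200000 = -1.321

-1.321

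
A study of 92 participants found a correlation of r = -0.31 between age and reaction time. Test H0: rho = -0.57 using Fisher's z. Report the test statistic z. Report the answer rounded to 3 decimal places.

z_r = atanh(-0.31) = -0.320545,  z_0 = atanh(-0.57) = -0.647523
SE = 1/√(n−3) = 1/√89 = 0.106000
z = (z_r − z_0)/SE = (-0.320545 − (-0.647523)) / 0.106000 = 0.326978 / 0.106000 = 3.085

3.085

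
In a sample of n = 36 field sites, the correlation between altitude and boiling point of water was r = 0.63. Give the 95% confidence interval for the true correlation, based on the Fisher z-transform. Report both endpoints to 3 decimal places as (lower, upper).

z_r = atanh(0.63) = 0.741416;  SE = 1/√(n−3) = 1/√33 = 0.174078
z-limits: 0.741416 ± 1.960·0.174078 = 0.741416 ± 0.341193 = [0.400223, 1.082609]
ρ-limits: (tanh 0.400223, tanh 1.082609) = (0.380, 0.794)

(0.380, 0.794)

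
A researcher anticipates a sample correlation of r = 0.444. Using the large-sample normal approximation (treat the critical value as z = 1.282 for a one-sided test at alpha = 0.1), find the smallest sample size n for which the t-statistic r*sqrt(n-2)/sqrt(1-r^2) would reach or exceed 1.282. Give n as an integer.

9

r√(n−2)/√(1−r²) ≥ 1.282  ⇔  n−2 ≥ (1.282)²·(1−r²)/r²
(1−r²)/r² = (1−0.197136)/0.197136 = 4.0726
n ≥ 2 + 1.643524·4.0726 = 2 + 6.6934 = 8.6934
⌈8.6934⌉ = 9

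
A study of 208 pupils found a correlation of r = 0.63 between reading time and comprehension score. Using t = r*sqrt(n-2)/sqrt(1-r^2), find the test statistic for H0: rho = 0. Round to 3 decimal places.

t = r·√(n−2) / √(1−r²) with r = 0.63, n = 208
  = 0.63·√206 / √(1 − 0.3969)
  = 0.63·14.352700 / 0.776595
  = 9.042201 / 0.776595 = 11.643

11.643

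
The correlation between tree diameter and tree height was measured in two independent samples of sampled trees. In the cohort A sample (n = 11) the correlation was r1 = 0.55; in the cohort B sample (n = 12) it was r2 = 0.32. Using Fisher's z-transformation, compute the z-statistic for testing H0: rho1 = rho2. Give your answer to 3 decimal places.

0.590

z1 = atanh(0.55) = 0.618381,  z2 = atanh(0.32) = 0.331647
SE = √(1/(n1−3) + 1/(n2−3)) = √(1/8 + 1/9) = √(0.1250000 + 0.1111111) = √0.2361111 = 0.485913
z = (z1 − z2)/SE = (0.618381 − 0.331647) / 0.485913 = 0.286734 / 0.485913 = 0.590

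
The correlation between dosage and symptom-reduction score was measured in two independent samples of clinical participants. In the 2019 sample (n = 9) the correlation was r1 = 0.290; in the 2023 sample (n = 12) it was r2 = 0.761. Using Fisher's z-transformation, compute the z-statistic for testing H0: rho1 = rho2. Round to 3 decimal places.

Fisher z-transforms: z1 = atanh(0.290) = 0.298566, z2 = atanh(0.761) = 0.998587; difference d = -0.700021
Var(d) = 1/6 + 1/9 = 0.1666667 + 0.1111111 = 0.2777778
z = d/√Var(d) = -0.700021 / √0.2777778 = -0.700021 / 0.527046 = -1.328

-1.328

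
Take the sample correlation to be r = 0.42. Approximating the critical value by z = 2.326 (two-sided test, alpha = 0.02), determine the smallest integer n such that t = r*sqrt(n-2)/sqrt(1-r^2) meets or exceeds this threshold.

28

r√(n−2)/√(1−r²) ≥ 2.326  ⇔  n−2 ≥ (2.326)²·(1−r²)/r²
(1−r²)/r² = (1−0.1764)/0.1764 = 4.6689
n ≥ 2 + 5.410276·4.6689 = 2 + 25.2600 = 27.2600
⌈27.2600⌉ = 28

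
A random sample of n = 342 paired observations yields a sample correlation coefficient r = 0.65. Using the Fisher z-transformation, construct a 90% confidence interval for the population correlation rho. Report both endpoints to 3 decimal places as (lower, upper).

(0.595, 0.699)

z_r = atanh(0.65) = 0.775299;  SE = 1/√(n−3) = 1/√339 = 0.054313
z-limits: 0.775299 ± 1.645·0.054313 = 0.775299 ± 0.089345 = [0.685954, 0.864644]
ρ-limits: (tanh 0.685954, tanh 0.864644) = (0.595, 0.699)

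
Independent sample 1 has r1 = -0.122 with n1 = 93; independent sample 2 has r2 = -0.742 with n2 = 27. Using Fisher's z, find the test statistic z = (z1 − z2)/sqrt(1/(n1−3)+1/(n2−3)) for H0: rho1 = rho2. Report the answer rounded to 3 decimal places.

3.623

Fisher z-transforms: z1 = atanh(-0.122) = -0.122611, z2 = atanh(-0.742) = -0.954915; difference d = 0.832304
Var(d) = 1/90 + 1/24 = 0.0111111 + 0.0416667 = 0.0527778
z = d/√Var(d) = 0.832304 / √0.0527778 = 0.832304 / 0.229734 = 3.623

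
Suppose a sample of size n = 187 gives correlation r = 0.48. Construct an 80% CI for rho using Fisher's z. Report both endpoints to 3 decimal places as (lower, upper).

(0.404, 0.549)

Fisher z: z_r = atanh(r) = ½·ln((1+0.48)/(1−0.48)) = 0.522984
SE(z) = 1/√(n−3) = 1/√184 = 0.073721
80% ⇒ z* = 1.282; margin = 1.282·0.073721 = 0.094510
CI on z-scale: (0.428474, 0.617494)
Back-transform: tanh(0.428474) = 0.404045, tanh(0.617494) = 0.549381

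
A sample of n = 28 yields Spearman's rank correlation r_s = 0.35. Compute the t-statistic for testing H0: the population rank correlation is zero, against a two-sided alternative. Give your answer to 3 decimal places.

1.905

t = r_s·√(n−2) / √(1−r_s²) with r_s = 0.35, n = 28
  = 0.35·√26 / √(1 − 0.1225)
  = 0.35·5.099020 / 0.936750
  = 1.784657 / 0.936750 = 1.905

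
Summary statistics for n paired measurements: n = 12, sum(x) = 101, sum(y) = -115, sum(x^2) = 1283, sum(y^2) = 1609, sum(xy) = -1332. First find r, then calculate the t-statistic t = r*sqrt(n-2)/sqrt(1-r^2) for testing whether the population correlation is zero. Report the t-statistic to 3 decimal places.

-3.906

Numerator: nΣxy − (Σx)(Σy) = 12·(-1332) − (101)(-115) = -4369
Denominator: √[(nΣx²−(Σx)²)(nΣy²−(Σy)²)]
  nΣx²−(Σx)² = 12·1283 − 10201 = 5195;  nΣy²−(Σy)² = 12·1609 − 13225 = 6083
  √(5195·6083) = √31601185 = 5621.4931
r = -4369 / 5621.4931 = -0.7772
t = r·√(n−2)/√(1−r²) = -0.7772·√10 / √(1−0.604040) = -2.457722 / 0.629254 = -3.906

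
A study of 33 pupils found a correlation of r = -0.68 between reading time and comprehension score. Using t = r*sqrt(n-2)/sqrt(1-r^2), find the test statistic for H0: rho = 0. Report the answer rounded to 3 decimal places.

t = r·√(n−2) / √(1−r²) with r = -0.68, n = 33
  = -0.68·√31 / √(1 − 0.4624)
  = -0.68·5.567764 / 0.733212
  = -3.786080 / 0.733212 = -5.164

-5.164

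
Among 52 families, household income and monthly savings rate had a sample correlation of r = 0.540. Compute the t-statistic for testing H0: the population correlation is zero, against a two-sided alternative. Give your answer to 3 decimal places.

4.537

1 − r² = 1 − 0.291600 = 0.708400;  √(1−r²) = 0.841665
√(n−2) = √50 = 7.071068
t = r·√(n−2)/√(1−r²) = 0.540 · 7.071068 / 0.841665 = 4.537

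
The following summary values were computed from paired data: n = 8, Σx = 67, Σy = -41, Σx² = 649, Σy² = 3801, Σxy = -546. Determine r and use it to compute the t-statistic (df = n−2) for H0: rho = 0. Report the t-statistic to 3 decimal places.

Numerator: nΣxy − (Σx)(Σy) = 8·(-546) − (67)(-41) = -1621
Denominator: √[(nΣx²−(Σx)²)(nΣy²−(Σy)²)]
  nΣx²−(Σx)² = 8·649 − 4489 = 703;  nΣy²−(Σy)² = 8·3801 − 1681 = 28727
  √(703·28727) = √20195081 = 4493.8937
r = -1621 / 4493.8937 = -0.3607
t = r·√(n−2)/√(1−r²) = -0.3607·√6 / √(1−0.130104) = -0.883531 / 0.932682 = -0.947

-0.947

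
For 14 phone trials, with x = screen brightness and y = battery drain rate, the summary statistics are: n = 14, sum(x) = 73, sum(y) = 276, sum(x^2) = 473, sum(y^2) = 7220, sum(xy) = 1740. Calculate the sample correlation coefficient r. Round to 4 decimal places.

0.7423

Numerator: nΣxy − (Σx)(Σy) = 14·1740 − (73)(276) = 4212
Denominator: √[(nΣx²−(Σx)²)(nΣy²−(Σy)²)]
  nΣx²−(Σx)² = 14·473 − 5329 = 1293;  nΣy²−(Σy)² = 14·7220 − 76176 = 24904
  √(1293·24904) = √32200872 = 5674.5812
r = 4212 / 5674.5812 = 0.7423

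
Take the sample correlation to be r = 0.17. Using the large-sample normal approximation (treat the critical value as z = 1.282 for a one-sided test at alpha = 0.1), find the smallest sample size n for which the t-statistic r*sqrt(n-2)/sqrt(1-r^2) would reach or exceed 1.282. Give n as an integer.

Need r·√(n−2)/√(1−r²) ≥ 1.282
√(n−2) ≥ 1.282·√(1−0.0289) / 0.17 = 1.282·0.985444 / 0.17 = 7.4314
n−2 ≥ 55.2257  ⇒  n ≥ 57.2257
Smallest integer n = 58

58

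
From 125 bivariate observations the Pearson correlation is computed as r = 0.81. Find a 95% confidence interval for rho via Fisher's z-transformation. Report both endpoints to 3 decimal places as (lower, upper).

Fisher z: z_r = atanh(r) = ½·ln((1+0.81)/(1−0.81)) = 1.127029
SE(z) = 1/√(n−3) = 1/√122 = 0.090536
95% ⇒ z* = 1.960; margin = 1.960·0.090536 = 0.177451
CI on z-scale: (0.949578, 1.304480)
Back-transform: tanh(0.949578) = 0.739592, tanh(1.304480) = 0.862872

(0.740, 0.863)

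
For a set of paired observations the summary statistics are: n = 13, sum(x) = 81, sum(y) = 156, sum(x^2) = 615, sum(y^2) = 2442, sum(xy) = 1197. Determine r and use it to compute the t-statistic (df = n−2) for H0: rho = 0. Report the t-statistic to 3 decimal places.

6.742

S_xy = nΣxy − ΣxΣy = 13·1197 − 81·156 = 15561 − 12636 = 2925
S_xx = nΣx² − (Σx)² = 13·615 − 81² = 7995 − 6561 = 1434
S_yy = nΣy² − (Σy)² = 13·2442 − 156² = 31746 − 24336 = 7410
r = S_xy / √(S_xx·S_yy) = 2925 / √(1434·7410) = 2925 / √10625940 = 2925 / 3259.7454 = 0.8973
t = r·√(n−2)/√(1−r²) = 0.8973·√11 / √(1−0.805147) = 2.976007 / 0.441422 = 6.742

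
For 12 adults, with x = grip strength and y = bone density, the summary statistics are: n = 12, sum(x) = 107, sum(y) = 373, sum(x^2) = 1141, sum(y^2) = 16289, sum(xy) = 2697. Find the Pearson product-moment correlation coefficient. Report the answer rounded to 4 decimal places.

Numerator: nΣxy − (Σx)(Σy) = 12·2697 − (107)(373) = -7547
Denominator: √[(nΣx²−(Σx)²)(nΣy²−(Σy)²)]
  nΣx²−(Σx)² = 12·1141 − 11449 = 2243;  nΣy²−(Σy)² = 12·16289 − 139129 = 56339
  √(2243·56339) = √126368377 = 11241.3690
r = -7547 / 11241.3690 = -0.6714

-0.6714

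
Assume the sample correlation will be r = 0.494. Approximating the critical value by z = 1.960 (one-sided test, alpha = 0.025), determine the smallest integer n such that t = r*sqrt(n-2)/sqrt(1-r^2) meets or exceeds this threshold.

Need r·√(n−2)/√(1−r²) ≥ 1.960
√(n−2) ≥ 1.960·√(1−0.244036) / 0.494 = 1.960·0.869462 / 0.494 = 3.4497
n−2 ≥ 11.9004  ⇒  n ≥ 13.9004
Smallest integer n = 14

14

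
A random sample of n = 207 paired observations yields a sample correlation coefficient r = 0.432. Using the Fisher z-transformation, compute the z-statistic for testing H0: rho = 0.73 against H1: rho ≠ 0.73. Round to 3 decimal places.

-6.661

z_r = atanh(0.432) = 0.462353,  z_0 = atanh(0.73) = 0.928727
SE = 1/√(n−3) = 1/√204 = 0.070014
z = (z_r − z_0)/SE = (0.462353 − 0.928727) / 0.070014 = -0.466374 / 0.070014 = -6.661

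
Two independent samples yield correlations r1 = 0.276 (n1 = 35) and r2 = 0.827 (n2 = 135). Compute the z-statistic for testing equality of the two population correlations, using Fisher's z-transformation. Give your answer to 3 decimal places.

z1 = atanh(0.276) = 0.283347,  z2 = atanh(0.827) = 1.178569
SE = √(1/(n1−3) + 1/(n2−3)) = √(1/32 + 1/132) = √(0.0312500 + 0.0075758) = √0.0388258 = 0.197043
z = (z1 − z2)/SE = (0.283347 − 1.178569) / 0.197043 = -0.895222 / 0.197043 = -4.543

-4.543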